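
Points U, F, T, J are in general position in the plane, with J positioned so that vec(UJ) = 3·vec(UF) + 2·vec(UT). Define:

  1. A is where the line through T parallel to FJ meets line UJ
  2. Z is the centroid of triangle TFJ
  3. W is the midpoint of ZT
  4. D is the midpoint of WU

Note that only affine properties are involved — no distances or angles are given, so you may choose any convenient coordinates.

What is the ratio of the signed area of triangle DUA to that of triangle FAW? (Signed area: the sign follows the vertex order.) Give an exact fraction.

Assign U = (0, 0), F = (1, 0), T = (0, 1), J = (3, 2) — the answer is frame-independent, so this choice is without loss of generality.
1. A is where the line through T parallel to FJ meets line UJ ⇒ A = (-3, -2)
2. Z is the centroid of triangle TFJ ⇒ Z = (4/3, 1)
3. W is the midpoint of ZT ⇒ W = (2/3, 1)
4. D is the midpoint of WU ⇒ D = (1/3, 1/2)
2·[DUA] = -5/6, 2·[FAW] = -14/3
[DUA]:[FAW] = -5/6:-14/3 = 5/28

[DUA]:[FAW] = 5/28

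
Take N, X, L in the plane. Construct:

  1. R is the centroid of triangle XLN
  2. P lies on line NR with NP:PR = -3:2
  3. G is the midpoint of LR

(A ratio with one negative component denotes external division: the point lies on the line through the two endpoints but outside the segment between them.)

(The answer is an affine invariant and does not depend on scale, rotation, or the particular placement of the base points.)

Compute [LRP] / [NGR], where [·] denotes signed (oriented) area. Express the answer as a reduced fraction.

Set N = (0, 0), X = (1, 0), L = (0, 1); any affine frame gives the same invariant.
1. R is the centroid of triangle XLN ⇒ R = (1/3, 1/3)
2. P lies on line NR with NP:PR = -3:2 ⇒ P = (1, 1)
3. G is the midpoint of LR ⇒ G = (1/6, 2/3)
2·[LRP] = 2/3, 2·[NGR] = -1/6
[LRP]:[NGR] = 2/3:-1/6 = -4

[LRP]:[NGR] = -4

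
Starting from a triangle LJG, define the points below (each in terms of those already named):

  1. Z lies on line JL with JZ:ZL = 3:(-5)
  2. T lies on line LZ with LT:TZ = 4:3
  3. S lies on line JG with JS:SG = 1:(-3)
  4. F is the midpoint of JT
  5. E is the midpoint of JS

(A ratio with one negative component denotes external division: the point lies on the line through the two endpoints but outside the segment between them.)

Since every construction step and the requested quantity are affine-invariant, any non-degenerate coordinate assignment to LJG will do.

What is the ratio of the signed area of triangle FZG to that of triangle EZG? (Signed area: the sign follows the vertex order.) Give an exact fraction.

Choose coordinates L = (0, 0), J = (1, 0), G = (0, 1).
1. Z lies on line JL with JZ:ZL = 3:(-5) ⇒ Z = (5/2, 0)
2. T lies on line LZ with LT:TZ = 4:3 ⇒ T = (10/7, 0)
3. S lies on line JG with JS:SG = 1:(-3) ⇒ S = (3/2, -1/2)
4. F is the midpoint of JT ⇒ F = (17/14, 0)
5. E is the midpoint of JS ⇒ E = (5/4, -1/4)
2·[FZG] = 9/7, 2·[EZG] = 15/8
[FZG]:[EZG] = 9/7:15/8 = 24/35

[FZG]:[EZG] = 24/35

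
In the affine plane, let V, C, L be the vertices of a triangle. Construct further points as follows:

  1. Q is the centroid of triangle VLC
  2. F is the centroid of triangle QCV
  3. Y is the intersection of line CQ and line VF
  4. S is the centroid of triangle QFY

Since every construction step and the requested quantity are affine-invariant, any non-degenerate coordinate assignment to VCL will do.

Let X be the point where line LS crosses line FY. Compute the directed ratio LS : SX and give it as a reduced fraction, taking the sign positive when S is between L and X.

LS:SX = 11

Work in coordinates with V = (0, 0), C = (1, 0), L = (0, 1).
1. Q is the centroid of triangle VLC ⇒ Q = (1/3, 1/3)
2. F is the centroid of triangle QCV ⇒ F = (4/9, 1/9)
3. Y is the intersection of line CQ and line VF ⇒ Y = (2/3, 1/6)
4. S is the centroid of triangle QFY ⇒ S = (13/27, 11/54)
line LS meets FY at X = (52/99, 13/99)
S = L + t·(X−L) with t = 11/12, so LS:SX = 11/12:1/12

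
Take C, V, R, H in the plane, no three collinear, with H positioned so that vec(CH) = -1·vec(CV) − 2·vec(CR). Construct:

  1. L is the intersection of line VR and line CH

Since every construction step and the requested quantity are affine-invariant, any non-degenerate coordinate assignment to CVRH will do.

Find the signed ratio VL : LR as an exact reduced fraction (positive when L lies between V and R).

Work in coordinates with C = (0, 0), V = (1, 0), R = (0, 1), H = (-1, -2).
1. L is the intersection of line VR and line CH ⇒ L = (1/3, 2/3)
L = V + t·(R−V) with t = 2/3, so VL:LR = t:(1−t) = 2/3:1/3

VL:LR = 2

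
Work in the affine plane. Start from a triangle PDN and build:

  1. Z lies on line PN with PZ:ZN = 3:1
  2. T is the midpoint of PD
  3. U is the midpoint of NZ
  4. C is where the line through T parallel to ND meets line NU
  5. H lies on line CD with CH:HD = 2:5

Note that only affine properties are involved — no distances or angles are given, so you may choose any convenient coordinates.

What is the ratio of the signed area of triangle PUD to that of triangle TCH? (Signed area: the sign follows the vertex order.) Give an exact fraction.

Choose coordinates P = (0, 0), D = (1, 0), N = (0, 1).
1. Z lies on line PN with PZ:ZN = 3:1 ⇒ Z = (0, 3/4)
2. T is the midpoint of PD ⇒ T = (1/2, 0)
3. U is the midpoint of NZ ⇒ U = (0, 7/8)
4. C is where the line through T parallel to ND meets line NU ⇒ C = (0, 1/2)
5. H lies on line CD with CH:HD = 2:5 ⇒ H = (2/7, 5/14)
2·[PUD] = -7/8, 2·[TCH] = -1/14
[PUD]:[TCH] = -7/8:-1/14 = 49/4

[PUD]:[TCH] = 49/4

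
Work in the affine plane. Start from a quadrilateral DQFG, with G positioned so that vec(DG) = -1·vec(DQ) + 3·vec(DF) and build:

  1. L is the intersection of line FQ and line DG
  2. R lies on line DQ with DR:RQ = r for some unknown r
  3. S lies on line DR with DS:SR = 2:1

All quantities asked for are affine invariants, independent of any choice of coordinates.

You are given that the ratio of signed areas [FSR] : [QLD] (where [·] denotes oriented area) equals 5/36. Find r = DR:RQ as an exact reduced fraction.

r = 5/3

Work in coordinates with D = (0, 0), Q = (1, 0), F = (0, 1), G = (-1, 3).
1. L is the intersection of line FQ and line DG ⇒ L = (-1/2, 3/2)
2. With DR:RQ = r, write λ = r/(r+1) so R = D + λ·(Q−D); R is affine-linear in λ
3. S lies on line DR with DS:SR = 2:1 ⇒ S is an affine combination of earlier points and hence also affine-linear in λ
Every point depending on R is an affine combination of R and λ-independent points, so each such coordinate is linear in λ; the λ² term in each signed area is a multiple of (Q−D)×(Q−D) = 0, so 2·[FSR] and 2·[QLD] are each linear in λ. Evaluating at λ=0 and λ=1:
  2·[FSR] = 1/3·λ,   2·[QLD] = 3/2
So [FSR]:[QLD] = (1/3·λ) / (3/2). Setting this equal to 5/36:
  1/3·λ = 5/36·(3/2)  ⇒  λ = 5/8
Then r = λ/(1−λ) = (5/8)/(3/8) = 5/3. Check: with r = 5/3, R = (5/8, 0) and [FSR]:[QLD] = 5/36 as required.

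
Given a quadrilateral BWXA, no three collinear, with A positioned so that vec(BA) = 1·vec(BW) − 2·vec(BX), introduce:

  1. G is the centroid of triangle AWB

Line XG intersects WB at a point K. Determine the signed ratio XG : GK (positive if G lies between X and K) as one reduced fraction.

Work in coordinates with B = (0, 0), W = (1, 0), X = (0, 1), A = (1, -2).
1. G is the centroid of triangle AWB ⇒ G = (2/3, -2/3)
line XG meets WB at K = (2/5, 0)
G = X + t·(K−X) with t = 5/3, so XG:GK = 5/3:-2/3

XG:GK = -5/2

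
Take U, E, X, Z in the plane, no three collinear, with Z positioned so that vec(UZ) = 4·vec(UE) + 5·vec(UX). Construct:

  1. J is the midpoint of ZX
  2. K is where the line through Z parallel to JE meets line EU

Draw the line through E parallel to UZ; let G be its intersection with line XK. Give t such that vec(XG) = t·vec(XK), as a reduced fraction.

Choose coordinates U = (0, 0), E = (1, 0), X = (0, 1), Z = (4, 5).
1. J is the midpoint of ZX ⇒ J = (2, 3)
2. K is where the line through Z parallel to JE meets line EU ⇒ K = (7/3, 0)
through E parallel to UZ: direction (4, 5); meets XK at G = (63/47, 20/47)
G = X + t·(K−X) with t = 27/47

t = 27/47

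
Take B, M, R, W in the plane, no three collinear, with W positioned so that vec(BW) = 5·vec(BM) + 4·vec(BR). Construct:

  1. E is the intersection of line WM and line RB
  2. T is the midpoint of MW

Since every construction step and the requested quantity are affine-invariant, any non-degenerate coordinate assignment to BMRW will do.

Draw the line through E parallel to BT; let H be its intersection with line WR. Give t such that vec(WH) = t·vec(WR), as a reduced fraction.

t = -5

Work in coordinates with B = (0, 0), M = (1, 0), R = (0, 1), W = (5, 4).
1. E is the intersection of line WM and line RB ⇒ E = (0, -1)
2. T is the midpoint of MW ⇒ T = (3, 2)
through E parallel to BT: direction (3, 2); meets WR at H = (30, 19)
H = W + t·(R−W) with t = -5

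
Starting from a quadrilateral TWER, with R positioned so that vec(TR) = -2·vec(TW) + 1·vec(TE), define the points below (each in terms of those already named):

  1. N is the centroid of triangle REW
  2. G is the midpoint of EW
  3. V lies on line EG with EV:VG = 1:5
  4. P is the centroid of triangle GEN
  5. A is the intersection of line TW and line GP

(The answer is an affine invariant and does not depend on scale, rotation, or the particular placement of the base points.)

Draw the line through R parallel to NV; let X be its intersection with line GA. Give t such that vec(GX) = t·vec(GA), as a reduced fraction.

Choose coordinates T = (0, 0), W = (1, 0), E = (0, 1), R = (-2, 1).
1. N is the centroid of triangle REW ⇒ N = (-1/3, 2/3)
2. G is the midpoint of EW ⇒ G = (1/2, 1/2)
3. V lies on line EG with EV:VG = 1:5 ⇒ V = (1/12, 11/12)
4. P is the centroid of triangle GEN ⇒ P = (1/18, 13/18)
5. A is the intersection of line TW and line GP ⇒ A = (3/2, 0)
through R parallel to NV: direction (5/12, 1/4); meets GA at X = (-29/22, 31/22)
X = G + t·(A−G) with t = -20/11

t = -20/11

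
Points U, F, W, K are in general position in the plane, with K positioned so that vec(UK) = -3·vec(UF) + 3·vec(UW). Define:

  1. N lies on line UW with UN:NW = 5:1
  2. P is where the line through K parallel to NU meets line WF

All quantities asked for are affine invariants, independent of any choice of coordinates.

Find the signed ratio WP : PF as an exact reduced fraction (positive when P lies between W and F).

Work in coordinates with U = (0, 0), F = (1, 0), W = (0, 1), K = (-3, 3).
1. N lies on line UW with UN:NW = 5:1 ⇒ N = (0, 5/6)
2. P is where the line through K parallel to NU meets line WF ⇒ P = (-3, 4)
P = W + t·(F−W) with t = -3, so WP:PF = t:(1−t) = -3:4

WP:PF = -3/4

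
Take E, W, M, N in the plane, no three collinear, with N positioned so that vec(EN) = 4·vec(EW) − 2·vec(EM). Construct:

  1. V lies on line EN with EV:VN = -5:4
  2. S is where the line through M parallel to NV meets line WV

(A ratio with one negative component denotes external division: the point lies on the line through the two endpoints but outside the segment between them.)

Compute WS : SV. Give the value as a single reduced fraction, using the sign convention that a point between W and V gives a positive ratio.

Assign E = (0, 0), W = (1, 0), M = (0, 1), N = (4, -2) — the answer is frame-independent, so this choice is without loss of generality.
1. V lies on line EN with EV:VN = -5:4 ⇒ V = (20, -10)
2. S is where the line through M parallel to NV meets line WV ⇒ S = (-18, 10)
S = W + t·(V−W) with t = -1, so WS:SV = t:(1−t) = -1:2

WS:SV = -1/2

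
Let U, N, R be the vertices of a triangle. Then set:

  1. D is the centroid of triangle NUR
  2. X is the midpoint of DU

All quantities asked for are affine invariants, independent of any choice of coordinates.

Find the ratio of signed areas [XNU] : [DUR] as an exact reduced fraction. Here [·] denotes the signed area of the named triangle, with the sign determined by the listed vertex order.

[XNU]:[DUR] = 1/2

Assign U = (0, 0), N = (1, 0), R = (0, 1) — the answer is frame-independent, so this choice is without loss of generality.
1. D is the centroid of triangle NUR ⇒ D = (1/3, 1/3)
2. X is the midpoint of DU ⇒ X = (1/6, 1/6)
2·[XNU] = -1/6, 2·[DUR] = -1/3
[XNU]:[DUR] = -1/6:-1/3 = 1/2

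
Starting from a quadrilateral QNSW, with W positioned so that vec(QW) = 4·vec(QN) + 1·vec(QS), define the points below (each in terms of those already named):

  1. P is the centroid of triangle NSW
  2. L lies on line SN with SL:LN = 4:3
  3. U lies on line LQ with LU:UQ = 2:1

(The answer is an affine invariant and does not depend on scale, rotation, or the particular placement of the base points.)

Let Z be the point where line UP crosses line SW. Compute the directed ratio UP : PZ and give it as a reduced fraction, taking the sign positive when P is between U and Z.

UP:PZ = 11/7

Assign Q = (0, 0), N = (1, 0), S = (0, 1), W = (4, 1) — the answer is frame-independent, so this choice is without loss of generality.
1. P is the centroid of triangle NSW ⇒ P = (5/3, 2/3)
2. L lies on line SN with SL:LN = 4:3 ⇒ L = (4/7, 3/7)
3. U lies on line LQ with LU:UQ = 2:1 ⇒ U = (4/21, 1/7)
line UP meets SW at Z = (86/33, 1)
P = U + t·(Z−U) with t = 11/18, so UP:PZ = 11/18:7/18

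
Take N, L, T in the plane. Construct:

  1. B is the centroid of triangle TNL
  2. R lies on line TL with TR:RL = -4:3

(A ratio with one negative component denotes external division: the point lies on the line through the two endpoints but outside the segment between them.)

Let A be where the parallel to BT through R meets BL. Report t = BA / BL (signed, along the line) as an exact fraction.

Set N = (0, 0), L = (1, 0), T = (0, 1); any affine frame gives the same invariant.
1. B is the centroid of triangle TNL ⇒ B = (1/3, 1/3)
2. R lies on line TL with TR:RL = -4:3 ⇒ R = (4, -3)
through R parallel to BT: direction (-1/3, 2/3); meets BL at A = (3, -1)
A = B + t·(L−B) with t = 4

t = 4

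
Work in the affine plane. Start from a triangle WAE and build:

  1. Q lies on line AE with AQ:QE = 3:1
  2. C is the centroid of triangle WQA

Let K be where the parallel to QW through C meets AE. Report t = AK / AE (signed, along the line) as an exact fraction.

Work in coordinates with W = (0, 0), A = (1, 0), E = (0, 1).
1. Q lies on line AE with AQ:QE = 3:1 ⇒ Q = (1/4, 3/4)
2. C is the centroid of triangle WQA ⇒ C = (5/12, 1/4)
through C parallel to QW: direction (-1/4, -3/4); meets AE at K = (1/2, 1/2)
K = A + t·(E−A) with t = 1/2

t = 1/2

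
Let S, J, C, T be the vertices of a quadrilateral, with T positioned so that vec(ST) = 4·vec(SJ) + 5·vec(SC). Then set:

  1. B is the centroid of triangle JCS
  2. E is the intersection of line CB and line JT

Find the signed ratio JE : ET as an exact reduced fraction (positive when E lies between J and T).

JE:ET = -1/12

Choose coordinates S = (0, 0), J = (1, 0), C = (0, 1), T = (4, 5).
1. B is the centroid of triangle JCS ⇒ B = (1/3, 1/3)
2. E is the intersection of line CB and line JT ⇒ E = (8/11, -5/11)
E = J + t·(T−J) with t = -1/11, so JE:ET = t:(1−t) = -1/11:12/11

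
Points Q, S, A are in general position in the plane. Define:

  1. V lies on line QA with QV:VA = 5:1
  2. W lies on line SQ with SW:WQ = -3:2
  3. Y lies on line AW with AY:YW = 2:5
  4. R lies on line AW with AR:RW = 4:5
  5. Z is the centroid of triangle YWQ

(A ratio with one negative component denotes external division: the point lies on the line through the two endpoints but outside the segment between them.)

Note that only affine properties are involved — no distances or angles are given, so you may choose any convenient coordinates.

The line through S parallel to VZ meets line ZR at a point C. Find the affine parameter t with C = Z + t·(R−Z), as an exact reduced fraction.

Work in coordinates with Q = (0, 0), S = (1, 0), A = (0, 1).
1. V lies on line QA with QV:VA = 5:1 ⇒ V = (0, 5/6)
2. W lies on line SQ with SW:WQ = -3:2 ⇒ W = (-2, 0)
3. Y lies on line AW with AY:YW = 2:5 ⇒ Y = (-4/7, 5/7)
4. R lies on line AW with AR:RW = 4:5 ⇒ R = (-8/9, 5/9)
5. Z is the centroid of triangle YWQ ⇒ Z = (-6/7, 5/21)
through S parallel to VZ: direction (-6/7, -25/42); meets ZR at C = (-5/7, -25/21)
C = Z + t·(R−Z) with t = -9/2

t = -9/2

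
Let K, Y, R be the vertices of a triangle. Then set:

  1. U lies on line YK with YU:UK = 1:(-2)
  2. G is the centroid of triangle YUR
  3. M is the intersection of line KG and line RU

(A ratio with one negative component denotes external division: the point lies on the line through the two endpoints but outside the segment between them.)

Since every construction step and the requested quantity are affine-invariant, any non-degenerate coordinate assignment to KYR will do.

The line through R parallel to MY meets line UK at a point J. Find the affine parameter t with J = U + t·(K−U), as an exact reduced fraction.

t = 5/4

Assign K = (0, 0), Y = (1, 0), R = (0, 1) — the answer is frame-independent, so this choice is without loss of generality.
1. U lies on line YK with YU:UK = 1:(-2) ⇒ U = (2, 0)
2. G is the centroid of triangle YUR ⇒ G = (1, 1/3)
3. M is the intersection of line KG and line RU ⇒ M = (6/5, 2/5)
through R parallel to MY: direction (-1/5, -2/5); meets UK at J = (-1/2, 0)
J = U + t·(K−U) with t = 5/4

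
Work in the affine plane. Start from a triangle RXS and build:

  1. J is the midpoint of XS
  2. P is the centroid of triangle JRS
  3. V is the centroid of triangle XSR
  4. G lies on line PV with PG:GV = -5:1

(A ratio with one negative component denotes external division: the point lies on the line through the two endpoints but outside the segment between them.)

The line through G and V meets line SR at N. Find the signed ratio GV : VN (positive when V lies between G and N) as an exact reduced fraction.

GV:VN = 1/8

Set R = (0, 0), X = (1, 0), S = (0, 1); any affine frame gives the same invariant.
1. J is the midpoint of XS ⇒ J = (1/2, 1/2)
2. P is the centroid of triangle JRS ⇒ P = (1/6, 1/2)
3. V is the centroid of triangle XSR ⇒ V = (1/3, 1/3)
4. G lies on line PV with PG:GV = -5:1 ⇒ G = (3/8, 7/24)
line GV meets SR at N = (0, 2/3)
V = G + t·(N−G) with t = 1/9, so GV:VN = 1/9:8/9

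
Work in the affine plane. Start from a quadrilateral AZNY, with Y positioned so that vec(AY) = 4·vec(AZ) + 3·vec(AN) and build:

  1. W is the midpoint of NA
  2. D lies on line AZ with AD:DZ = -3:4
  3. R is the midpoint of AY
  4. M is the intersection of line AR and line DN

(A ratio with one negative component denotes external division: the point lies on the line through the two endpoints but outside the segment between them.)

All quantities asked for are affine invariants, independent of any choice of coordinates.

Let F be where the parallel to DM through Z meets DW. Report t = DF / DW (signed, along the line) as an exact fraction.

t = 8/3

Choose coordinates A = (0, 0), Z = (1, 0), N = (0, 1), Y = (4, 3).
1. W is the midpoint of NA ⇒ W = (0, 1/2)
2. D lies on line AZ with AD:DZ = -3:4 ⇒ D = (-3, 0)
3. R is the midpoint of AY ⇒ R = (2, 3/2)
4. M is the intersection of line AR and line DN ⇒ M = (12/5, 9/5)
through Z parallel to DM: direction (27/5, 9/5); meets DW at F = (5, 4/3)
F = D + t·(W−D) with t = 8/3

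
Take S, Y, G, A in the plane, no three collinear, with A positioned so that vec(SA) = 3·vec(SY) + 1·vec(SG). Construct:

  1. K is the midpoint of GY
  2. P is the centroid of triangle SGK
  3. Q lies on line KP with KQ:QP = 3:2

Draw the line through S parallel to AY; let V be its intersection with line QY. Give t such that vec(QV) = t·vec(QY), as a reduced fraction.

t = 7/17

Choose coordinates S = (0, 0), Y = (1, 0), G = (0, 1), A = (3, 1).
1. K is the midpoint of GY ⇒ K = (1/2, 1/2)
2. P is the centroid of triangle SGK ⇒ P = (1/6, 1/2)
3. Q lies on line KP with KQ:QP = 3:2 ⇒ Q = (3/10, 1/2)
through S parallel to AY: direction (-2, -1); meets QY at V = (10/17, 5/17)
V = Q + t·(Y−Q) with t = 7/17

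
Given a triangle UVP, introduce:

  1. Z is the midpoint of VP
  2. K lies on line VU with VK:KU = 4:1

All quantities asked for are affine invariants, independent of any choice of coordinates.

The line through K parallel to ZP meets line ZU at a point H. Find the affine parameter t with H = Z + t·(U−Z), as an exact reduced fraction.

Set U = (0, 0), V = (1, 0), P = (0, 1); any affine frame gives the same invariant.
1. Z is the midpoint of VP ⇒ Z = (1/2, 1/2)
2. K lies on line VU with VK:KU = 4:1 ⇒ K = (1/5, 0)
through K parallel to ZP: direction (-1/2, 1/2); meets ZU at H = (1/10, 1/10)
H = Z + t·(U−Z) with t = 4/5

t = 4/5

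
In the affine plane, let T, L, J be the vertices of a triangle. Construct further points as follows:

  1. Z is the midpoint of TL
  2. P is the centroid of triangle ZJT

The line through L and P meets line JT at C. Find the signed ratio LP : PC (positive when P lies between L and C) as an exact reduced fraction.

Assign T = (0, 0), L = (1, 0), J = (0, 1) — the answer is frame-independent, so this choice is without loss of generality.
1. Z is the midpoint of TL ⇒ Z = (1/2, 0)
2. P is the centroid of triangle ZJT ⇒ P = (1/6, 1/3)
line LP meets JT at C = (0, 2/5)
P = L + t·(C−L) with t = 5/6, so LP:PC = 5/6:1/6

LP:PC = 5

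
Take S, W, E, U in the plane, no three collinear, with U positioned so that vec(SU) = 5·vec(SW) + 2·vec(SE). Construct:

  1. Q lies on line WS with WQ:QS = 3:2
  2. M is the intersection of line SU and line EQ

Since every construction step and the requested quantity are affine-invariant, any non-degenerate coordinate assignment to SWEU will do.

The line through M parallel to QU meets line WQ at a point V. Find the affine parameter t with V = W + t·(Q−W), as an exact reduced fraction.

t = 47/29

Work in coordinates with S = (0, 0), W = (1, 0), E = (0, 1), U = (5, 2).
1. Q lies on line WS with WQ:QS = 3:2 ⇒ Q = (2/5, 0)
2. M is the intersection of line SU and line EQ ⇒ M = (10/29, 4/29)
through M parallel to QU: direction (23/5, 2); meets WQ at V = (4/145, 0)
V = W + t·(Q−W) with t = 47/29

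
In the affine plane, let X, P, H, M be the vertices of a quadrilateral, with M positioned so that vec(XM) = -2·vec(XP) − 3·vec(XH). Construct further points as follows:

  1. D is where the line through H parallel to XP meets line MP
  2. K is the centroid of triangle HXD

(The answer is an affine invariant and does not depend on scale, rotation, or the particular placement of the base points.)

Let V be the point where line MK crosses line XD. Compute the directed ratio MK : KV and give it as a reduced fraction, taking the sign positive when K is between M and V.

MK:KV = -7

Work in coordinates with X = (0, 0), P = (1, 0), H = (0, 1), M = (-2, -3).
1. D is where the line through H parallel to XP meets line MP ⇒ D = (2, 1)
2. K is the centroid of triangle HXD ⇒ K = (2/3, 2/3)
line MK meets XD at V = (2/7, 1/7)
K = M + t·(V−M) with t = 7/6, so MK:KV = 7/6:-1/6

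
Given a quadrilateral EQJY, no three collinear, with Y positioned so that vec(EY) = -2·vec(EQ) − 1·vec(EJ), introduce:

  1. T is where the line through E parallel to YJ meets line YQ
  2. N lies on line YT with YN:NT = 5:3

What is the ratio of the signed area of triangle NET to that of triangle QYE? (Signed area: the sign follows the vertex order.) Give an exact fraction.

[NET]:[QYE] = 3/16

Work in coordinates with E = (0, 0), Q = (1, 0), J = (0, 1), Y = (-2, -1).
1. T is where the line through E parallel to YJ meets line YQ ⇒ T = (-1/2, -1/2)
2. N lies on line YT with YN:NT = 5:3 ⇒ N = (-17/16, -11/16)
2·[NET] = -3/16, 2·[QYE] = -1
[NET]:[QYE] = -3/16:-1 = 3/16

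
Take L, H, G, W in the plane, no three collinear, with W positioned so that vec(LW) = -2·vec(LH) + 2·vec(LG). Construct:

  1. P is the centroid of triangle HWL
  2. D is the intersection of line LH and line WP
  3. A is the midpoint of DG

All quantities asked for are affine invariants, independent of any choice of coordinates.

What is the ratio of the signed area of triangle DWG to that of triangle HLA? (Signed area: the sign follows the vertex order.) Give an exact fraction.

Choose coordinates L = (0, 0), H = (1, 0), G = (0, 1), W = (-2, 2).
1. P is the centroid of triangle HWL ⇒ P = (-1/3, 2/3)
2. D is the intersection of line LH and line WP ⇒ D = (1/2, 0)
3. A is the midpoint of DG ⇒ A = (1/4, 1/2)
2·[DWG] = -3/2, 2·[HLA] = -1/2
[DWG]:[HLA] = -3/2:-1/2 = 3

[DWG]:[HLA] = 3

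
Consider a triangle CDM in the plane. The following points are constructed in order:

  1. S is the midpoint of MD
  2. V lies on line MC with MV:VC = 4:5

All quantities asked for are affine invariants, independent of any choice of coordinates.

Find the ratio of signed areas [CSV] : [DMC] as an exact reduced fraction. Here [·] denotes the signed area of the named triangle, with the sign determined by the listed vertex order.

[CSV]:[DMC] = 5/18

Work in coordinates with C = (0, 0), D = (1, 0), M = (0, 1).
1. S is the midpoint of MD ⇒ S = (1/2, 1/2)
2. V lies on line MC with MV:VC = 4:5 ⇒ V = (0, 5/9)
2·[CSV] = 5/18, 2·[DMC] = 1
[CSV]:[DMC] = 5/18:1 = 5/18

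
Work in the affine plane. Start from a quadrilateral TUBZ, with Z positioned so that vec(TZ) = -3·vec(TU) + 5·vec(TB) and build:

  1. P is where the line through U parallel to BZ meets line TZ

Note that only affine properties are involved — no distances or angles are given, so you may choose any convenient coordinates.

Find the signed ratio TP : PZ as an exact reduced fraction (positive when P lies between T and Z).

Set T = (0, 0), U = (1, 0), B = (0, 1), Z = (-3, 5); any affine frame gives the same invariant.
1. P is where the line through U parallel to BZ meets line TZ ⇒ P = (-4, 20/3)
P = T + t·(Z−T) with t = 4/3, so TP:PZ = t:(1−t) = 4/3:-1/3

TP:PZ = -4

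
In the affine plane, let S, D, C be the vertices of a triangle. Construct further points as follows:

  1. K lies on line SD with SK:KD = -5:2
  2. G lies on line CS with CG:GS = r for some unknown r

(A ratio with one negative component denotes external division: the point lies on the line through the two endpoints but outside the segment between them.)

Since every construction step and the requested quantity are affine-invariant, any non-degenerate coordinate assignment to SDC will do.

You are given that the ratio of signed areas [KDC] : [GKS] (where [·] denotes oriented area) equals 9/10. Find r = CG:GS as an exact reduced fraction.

r = 5/4

Assign S = (0, 0), D = (1, 0), C = (0, 1) — the answer is frame-independent, so this choice is without loss of generality.
1. K lies on line SD with SK:KD = -5:2 ⇒ K = (5/3, 0)
2. With CG:GS = r, write λ = r/(r+1) so G = C + λ·(S−C); G is affine-linear in λ
Every point depending on G is an affine combination of G and λ-independent points, so each such coordinate is linear in λ; the λ² term in each signed area is a multiple of (S−C)×(S−C) = 0, so 2·[KDC] and 2·[GKS] are each linear in λ. Evaluating at λ=0 and λ=1:
  2·[KDC] = -2/3,   2·[GKS] = 5/3·λ − 5/3
So [KDC]:[GKS] = (-2/3) / (5/3·λ − 5/3). Setting this equal to 9/10:
  -2/3 = 9/10·(5/3·λ − 5/3)  ⇒  λ = 5/9
Then r = λ/(1−λ) = (5/9)/(4/9) = 5/4. Check: with r = 5/4, G = (0, 4/9) and [KDC]:[GKS] = 9/10 as required.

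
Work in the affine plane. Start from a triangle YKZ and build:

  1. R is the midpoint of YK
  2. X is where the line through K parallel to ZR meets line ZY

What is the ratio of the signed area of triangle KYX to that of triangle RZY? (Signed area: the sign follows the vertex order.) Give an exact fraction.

[KYX]:[RZY] = -4

Work in coordinates with Y = (0, 0), K = (1, 0), Z = (0, 1).
1. R is the midpoint of YK ⇒ R = (1/2, 0)
2. X is where the line through K parallel to ZR meets line ZY ⇒ X = (0, 2)
2·[KYX] = -2, 2·[RZY] = 1/2
[KYX]:[RZY] = -2:1/2 = -4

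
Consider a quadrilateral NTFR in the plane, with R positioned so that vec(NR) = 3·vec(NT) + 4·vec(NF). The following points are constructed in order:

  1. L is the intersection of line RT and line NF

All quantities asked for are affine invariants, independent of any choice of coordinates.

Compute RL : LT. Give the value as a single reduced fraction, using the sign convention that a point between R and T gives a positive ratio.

Assign N = (0, 0), T = (1, 0), F = (0, 1), R = (3, 4) — the answer is frame-independent, so this choice is without loss of generality.
1. L is the intersection of line RT and line NF ⇒ L = (0, -2)
L = R + t·(T−R) with t = 3/2, so RL:LT = t:(1−t) = 3/2:-1/2

RL:LT = -3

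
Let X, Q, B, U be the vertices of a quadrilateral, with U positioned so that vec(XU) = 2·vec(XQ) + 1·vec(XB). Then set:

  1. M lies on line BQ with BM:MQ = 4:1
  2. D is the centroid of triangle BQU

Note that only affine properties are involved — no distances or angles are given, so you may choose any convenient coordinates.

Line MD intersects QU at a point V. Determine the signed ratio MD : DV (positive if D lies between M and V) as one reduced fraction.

MD:DV = -2/5

Set X = (0, 0), Q = (1, 0), B = (0, 1), U = (2, 1); any affine frame gives the same invariant.
1. M lies on line BQ with BM:MQ = 4:1 ⇒ M = (4/5, 1/5)
2. D is the centroid of triangle BQU ⇒ D = (1, 2/3)
line MD meets QU at V = (1/2, -1/2)
D = M + t·(V−M) with t = -2/3, so MD:DV = -2/3:5/3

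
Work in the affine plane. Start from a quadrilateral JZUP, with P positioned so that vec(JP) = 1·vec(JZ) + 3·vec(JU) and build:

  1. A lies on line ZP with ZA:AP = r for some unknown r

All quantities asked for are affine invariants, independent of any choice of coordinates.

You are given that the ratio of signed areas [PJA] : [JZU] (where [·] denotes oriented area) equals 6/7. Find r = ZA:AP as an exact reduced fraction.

r = 5/2

Choose coordinates J = (0, 0), Z = (1, 0), U = (0, 1), P = (1, 3).
1. With ZA:AP = r, write λ = r/(r+1) so A = Z + λ·(P−Z); A is affine-linear in λ
Every point depending on A is an affine combination of A and λ-independent points, so each such coordinate is linear in λ; the λ² term in each signed area is a multiple of (P−Z)×(P−Z) = 0, so 2·[PJA] and 2·[JZU] are each linear in λ. Evaluating at λ=0 and λ=1:
  2·[PJA] = -3·λ + 3,   2·[JZU] = 1
So [PJA]:[JZU] = (-3·λ + 3) / (1). Setting this equal to 6/7:
  -3·λ + 3 = 6/7·(1)  ⇒  λ = 5/7
Then r = λ/(1−λ) = (5/7)/(2/7) = 5/2. Check: with r = 5/2, A = (1, 15/7) and [PJA]:[JZU] = 6/7 as required.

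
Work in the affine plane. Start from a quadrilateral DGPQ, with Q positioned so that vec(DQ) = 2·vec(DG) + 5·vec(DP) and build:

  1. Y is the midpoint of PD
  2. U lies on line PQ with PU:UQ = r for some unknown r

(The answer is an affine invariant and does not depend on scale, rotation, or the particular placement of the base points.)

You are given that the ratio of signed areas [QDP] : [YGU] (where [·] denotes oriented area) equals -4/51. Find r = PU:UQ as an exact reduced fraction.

Assign D = (0, 0), G = (1, 0), P = (0, 1), Q = (2, 5) — the answer is frame-independent, so this choice is without loss of generality.
1. Y is the midpoint of PD ⇒ Y = (0, 1/2)
2. With PU:UQ = r, write λ = r/(r+1) so U = P + λ·(Q−P); U is affine-linear in λ
Every point depending on U is an affine combination of U and λ-independent points, so each such coordinate is linear in λ; the λ² term in each signed area is a multiple of (Q−P)×(Q−P) = 0, so 2·[QDP] and 2·[YGU] are each linear in λ. Evaluating at λ=0 and λ=1:
  2·[QDP] = -2,   2·[YGU] = 5·λ + 1/2
So [QDP]:[YGU] = (-2) / (5·λ + 1/2). Setting this equal to -4/51:
  -2 = -4/51·(5·λ + 1/2)  ⇒  λ = 5
Then r = λ/(1−λ) = (5)/(-4) = -5/4. Check: with r = -5/4, U = (10, 21) and [QDP]:[YGU] = -4/51 as required.

r = -5/4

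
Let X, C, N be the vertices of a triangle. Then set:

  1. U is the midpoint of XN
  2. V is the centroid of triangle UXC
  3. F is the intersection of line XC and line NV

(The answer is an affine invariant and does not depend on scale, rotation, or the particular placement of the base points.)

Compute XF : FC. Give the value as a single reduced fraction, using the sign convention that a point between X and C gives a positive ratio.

Set X = (0, 0), C = (1, 0), N = (0, 1); any affine frame gives the same invariant.
1. U is the midpoint of XN ⇒ U = (0, 1/2)
2. V is the centroid of triangle UXC ⇒ V = (1/3, 1/6)
3. F is the intersection of line XC and line NV ⇒ F = (2/5, 0)
F = X + t·(C−X) with t = 2/5, so XF:FC = t:(1−t) = 2/5:3/5

XF:FC = 2/3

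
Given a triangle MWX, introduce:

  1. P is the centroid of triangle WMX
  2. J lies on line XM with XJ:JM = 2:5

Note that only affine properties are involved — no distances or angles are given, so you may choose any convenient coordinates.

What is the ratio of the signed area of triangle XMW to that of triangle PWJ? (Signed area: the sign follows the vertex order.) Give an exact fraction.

[XMW]:[PWJ] = 7

Assign M = (0, 0), W = (1, 0), X = (0, 1) — the answer is frame-independent, so this choice is without loss of generality.
1. P is the centroid of triangle WMX ⇒ P = (1/3, 1/3)
2. J lies on line XM with XJ:JM = 2:5 ⇒ J = (0, 5/7)
2·[XMW] = 1, 2·[PWJ] = 1/7
[XMW]:[PWJ] = 1:1/7 = 7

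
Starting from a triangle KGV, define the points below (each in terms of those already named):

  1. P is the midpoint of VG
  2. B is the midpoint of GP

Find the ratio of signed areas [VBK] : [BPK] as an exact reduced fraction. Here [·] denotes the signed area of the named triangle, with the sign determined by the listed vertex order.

[VBK]:[BPK] = -3

Set K = (0, 0), G = (1, 0), V = (0, 1); any affine frame gives the same invariant.
1. P is the midpoint of VG ⇒ P = (1/2, 1/2)
2. B is the midpoint of GP ⇒ B = (3/4, 1/4)
2·[VBK] = -3/4, 2·[BPK] = 1/4
[VBK]:[BPK] = -3/4:1/4 = -3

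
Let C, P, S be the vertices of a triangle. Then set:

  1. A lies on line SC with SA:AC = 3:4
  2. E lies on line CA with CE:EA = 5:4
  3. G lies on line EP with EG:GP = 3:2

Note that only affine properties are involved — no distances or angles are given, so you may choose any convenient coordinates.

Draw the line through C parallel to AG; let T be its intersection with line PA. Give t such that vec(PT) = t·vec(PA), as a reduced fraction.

Choose coordinates C = (0, 0), P = (1, 0), S = (0, 1).
1. A lies on line SC with SA:AC = 3:4 ⇒ A = (0, 4/7)
2. E lies on line CA with CE:EA = 5:4 ⇒ E = (0, 20/63)
3. G lies on line EP with EG:GP = 3:2 ⇒ G = (3/5, 8/63)
through C parallel to AG: direction (3/5, -4/9); meets PA at T = (-27/8, 5/2)
T = P + t·(A−P) with t = 35/8

t = 35/8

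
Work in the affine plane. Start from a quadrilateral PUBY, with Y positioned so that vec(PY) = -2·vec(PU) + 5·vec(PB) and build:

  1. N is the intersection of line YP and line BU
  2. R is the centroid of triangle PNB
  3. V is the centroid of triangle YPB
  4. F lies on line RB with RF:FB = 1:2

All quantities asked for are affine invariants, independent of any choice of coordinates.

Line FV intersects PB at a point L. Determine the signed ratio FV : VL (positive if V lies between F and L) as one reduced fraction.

FV:VL = -7/9

Choose coordinates P = (0, 0), U = (1, 0), B = (0, 1), Y = (-2, 5).
1. N is the intersection of line YP and line BU ⇒ N = (-2/3, 5/3)
2. R is the centroid of triangle PNB ⇒ R = (-2/9, 8/9)
3. V is the centroid of triangle YPB ⇒ V = (-2/3, 2)
4. F lies on line RB with RF:FB = 1:2 ⇒ F = (-4/27, 25/27)
line FV meets PB at L = (0, 13/21)
V = F + t·(L−F) with t = -7/2, so FV:VL = -7/2:9/2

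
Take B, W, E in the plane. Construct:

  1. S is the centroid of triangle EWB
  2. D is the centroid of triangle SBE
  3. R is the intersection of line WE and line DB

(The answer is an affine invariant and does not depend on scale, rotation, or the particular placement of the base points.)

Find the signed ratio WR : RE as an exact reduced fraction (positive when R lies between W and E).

Assign B = (0, 0), W = (1, 0), E = (0, 1) — the answer is frame-independent, so this choice is without loss of generality.
1. S is the centroid of triangle EWB ⇒ S = (1/3, 1/3)
2. D is the centroid of triangle SBE ⇒ D = (1/9, 4/9)
3. R is the intersection of line WE and line DB ⇒ R = (1/5, 4/5)
R = W + t·(E−W) with t = 4/5, so WR:RE = t:(1−t) = 4/5:1/5

WR:RE = 4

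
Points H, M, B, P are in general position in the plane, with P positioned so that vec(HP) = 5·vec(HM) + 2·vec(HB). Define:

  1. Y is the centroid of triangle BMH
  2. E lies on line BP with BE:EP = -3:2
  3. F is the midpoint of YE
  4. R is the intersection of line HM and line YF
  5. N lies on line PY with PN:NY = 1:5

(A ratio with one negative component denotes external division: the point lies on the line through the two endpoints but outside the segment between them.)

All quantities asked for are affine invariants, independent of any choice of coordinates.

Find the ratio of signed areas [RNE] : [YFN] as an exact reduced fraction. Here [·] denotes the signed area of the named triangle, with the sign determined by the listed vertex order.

Choose coordinates H = (0, 0), M = (1, 0), B = (0, 1), P = (5, 2).
1. Y is the centroid of triangle BMH ⇒ Y = (1/3, 1/3)
2. E lies on line BP with BE:EP = -3:2 ⇒ E = (15, 4)
3. F is the midpoint of YE ⇒ F = (23/3, 13/6)
4. R is the intersection of line HM and line YF ⇒ R = (-1, 0)
5. N lies on line PY with PN:NY = 1:5 ⇒ N = (38/9, 31/18)
2·[RNE] = -20/3, 2·[YFN] = 55/18
[RNE]:[YFN] = -20/3:55/18 = -24/11

[RNE]:[YFN] = -24/11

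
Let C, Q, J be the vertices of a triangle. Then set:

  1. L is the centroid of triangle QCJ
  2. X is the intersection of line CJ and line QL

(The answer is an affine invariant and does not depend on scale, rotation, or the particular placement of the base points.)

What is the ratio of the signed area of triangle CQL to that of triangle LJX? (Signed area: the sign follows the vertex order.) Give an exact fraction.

Assign C = (0, 0), Q = (1, 0), J = (0, 1) — the answer is frame-independent, so this choice is without loss of generality.
1. L is the centroid of triangle QCJ ⇒ L = (1/3, 1/3)
2. X is the intersection of line CJ and line QL ⇒ X = (0, 1/2)
2·[CQL] = 1/3, 2·[LJX] = 1/6
[CQL]:[LJX] = 1/3:1/6 = 2

[CQL]:[LJX] = 2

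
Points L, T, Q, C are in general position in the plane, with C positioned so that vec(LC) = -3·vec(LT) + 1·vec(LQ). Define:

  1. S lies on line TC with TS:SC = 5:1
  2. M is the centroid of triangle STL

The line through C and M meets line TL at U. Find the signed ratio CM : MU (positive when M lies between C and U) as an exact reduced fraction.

Assign L = (0, 0), T = (1, 0), Q = (0, 1), C = (-3, 1) — the answer is frame-independent, so this choice is without loss of generality.
1. S lies on line TC with TS:SC = 5:1 ⇒ S = (-7/3, 5/6)
2. M is the centroid of triangle STL ⇒ M = (-4/9, 5/18)
line CM meets TL at U = (7/13, 0)
M = C + t·(U−C) with t = 13/18, so CM:MU = 13/18:5/18

CM:MU = 13/5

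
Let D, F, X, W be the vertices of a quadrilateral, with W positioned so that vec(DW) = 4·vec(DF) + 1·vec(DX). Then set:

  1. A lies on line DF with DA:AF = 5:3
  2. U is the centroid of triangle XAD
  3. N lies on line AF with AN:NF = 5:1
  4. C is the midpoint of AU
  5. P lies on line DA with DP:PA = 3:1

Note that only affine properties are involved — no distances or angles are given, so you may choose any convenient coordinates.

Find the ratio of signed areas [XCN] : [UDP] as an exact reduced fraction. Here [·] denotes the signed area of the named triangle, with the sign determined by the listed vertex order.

Assign D = (0, 0), F = (1, 0), X = (0, 1), W = (4, 1) — the answer is frame-independent, so this choice is without loss of generality.
1. A lies on line DF with DA:AF = 5:3 ⇒ A = (5/8, 0)
2. U is the centroid of triangle XAD ⇒ U = (5/24, 1/3)
3. N lies on line AF with AN:NF = 5:1 ⇒ N = (15/16, 0)
4. C is the midpoint of AU ⇒ C = (5/12, 1/6)
5. P lies on line DA with DP:PA = 3:1 ⇒ P = (15/32, 0)
2·[XCN] = 35/96, 2·[UDP] = 5/32
[XCN]:[UDP] = 35/96:5/32 = 7/3

[XCN]:[UDP] = 7/3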